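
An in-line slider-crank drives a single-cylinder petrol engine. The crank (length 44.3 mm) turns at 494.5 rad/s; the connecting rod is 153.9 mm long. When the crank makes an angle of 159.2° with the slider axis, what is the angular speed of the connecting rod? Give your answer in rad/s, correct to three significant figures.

134

ω = 494.5 rad/s
The rod makes angle φ with the slider axis where L sinφ = r sinθ; differentiating, L cosφ·φ̇ = r ω cosθ.
L cosφ = √(L² − r² sin²θ) = 0.15309 m.
|ω_rod| = r ω |cosθ| / √(L² − r² sin²θ) = 0.0443·494.5·0.93483/0.15309 = 133.77 rad/s.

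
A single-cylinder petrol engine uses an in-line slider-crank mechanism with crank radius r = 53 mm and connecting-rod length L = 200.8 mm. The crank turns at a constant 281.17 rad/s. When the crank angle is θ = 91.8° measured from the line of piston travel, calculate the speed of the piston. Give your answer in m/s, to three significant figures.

14.8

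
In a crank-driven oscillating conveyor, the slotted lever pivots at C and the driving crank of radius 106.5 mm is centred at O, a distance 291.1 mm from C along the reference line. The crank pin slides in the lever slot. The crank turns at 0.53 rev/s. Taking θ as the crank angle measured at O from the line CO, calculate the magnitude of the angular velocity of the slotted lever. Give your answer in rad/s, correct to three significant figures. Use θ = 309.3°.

ω = 3.33 rad/s (from 0.53 rev/s).
Crank pin A relative to C: A = (d + r cosθ, r sinθ); lever angle φ = atan2(r sinθ, d + r cosθ).
Differentiating tanφ: φ̇ = rω(d cosθ + r)/(d² + r² + 2dr cosθ).
d² + r² + 2dr cosθ = |CA|² = 0.135354 m²;  d cosθ + r = +0.29088 m.
|ω_lever| = |0.1065·3.33·+0.29088| / 0.135354 = 0.76216 rad/s.

0.762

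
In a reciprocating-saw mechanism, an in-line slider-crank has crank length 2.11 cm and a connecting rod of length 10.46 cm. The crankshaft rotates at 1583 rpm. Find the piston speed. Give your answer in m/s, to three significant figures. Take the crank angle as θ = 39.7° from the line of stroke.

2.58

ω = 2π·1583/60 = 165.8 rad/s
For an in-line slider-crank, x = r cosθ + √(L² − r² sin²θ), so v = −rω sinθ·[1 + r cosθ/√(L² − r² sin²θ)].
With r = 0.0211 m, L = 0.1046 m, θ = 39.7°: √(L² − r² sin²θ) = 0.10373 m.
v = −0.0211·165.8·0.63877·[1 + 0.0211·0.76940/0.10373] = -2.5839 m/s.
|v| = 2.5839 m/s.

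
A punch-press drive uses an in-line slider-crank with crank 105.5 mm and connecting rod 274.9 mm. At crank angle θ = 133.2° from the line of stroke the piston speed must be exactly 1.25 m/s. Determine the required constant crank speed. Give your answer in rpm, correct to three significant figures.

214

For an in-line slider-crank, |v_piston| = rω|sinθ|·[1 + r cosθ/√(L² − r² sin²θ)].
With r = 0.1055 m, L = 0.2749 m, θ = 133.2°: the bracketed kinematic factor |dx/dθ| = 0.055862 m.
ω = v/|dx/dθ| = 1.25/0.055862 = 22.377 rad/s.
N = 60ω/(2π) = 213.68 rpm.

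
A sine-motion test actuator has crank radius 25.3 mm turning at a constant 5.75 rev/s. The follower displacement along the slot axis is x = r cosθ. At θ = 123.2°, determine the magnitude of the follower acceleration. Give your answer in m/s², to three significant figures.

18.1

ω = 36.13 rad/s (from 5.75 rev/s).
x = r cosθ ⇒ ẍ = −rω² cosθ (ω constant).
|a| = rω²|cosθ| = 0.0253·(36.13)²·|cos 123.2°| = 18.082 m/s².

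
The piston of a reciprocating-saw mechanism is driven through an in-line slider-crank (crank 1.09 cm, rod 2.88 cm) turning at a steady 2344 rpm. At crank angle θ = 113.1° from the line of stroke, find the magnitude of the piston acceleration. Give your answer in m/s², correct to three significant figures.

436

ω = 2π·2344/60 = 245.5 rad/s
x(θ) = r cosθ + √(L² − r² sin²θ); with ω constant, a = ω²·d²x/dθ².
d²x/dθ² = −r cosθ − r²(cos2θ)/√u − r⁴ sin²2θ/(4u^{3/2}),  u = L² − r² sin²θ = 0.000728918 m².
Substituting r = 0.0109 m, L = 0.0288 m, θ = 113.1°: d²x/dθ² = +0.0072289 m.
a = ω²·d²x/dθ² = (245.5)²·(+0.0072289) = +435.56 m/s²;  |a| = 435.56 m/s².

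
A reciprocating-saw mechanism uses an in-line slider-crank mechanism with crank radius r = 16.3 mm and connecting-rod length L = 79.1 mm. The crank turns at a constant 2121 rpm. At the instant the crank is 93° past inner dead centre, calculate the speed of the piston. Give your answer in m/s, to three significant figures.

3.58

ω = 2π·2121/60 = 222.1 rad/s
For an in-line slider-crank, x = r cosθ + √(L² − r² sin²θ), so v = −rω sinθ·[1 + r cosθ/√(L² − r² sin²θ)].
With r = 0.0163 m, L = 0.0791 m, θ = 93°: √(L² − r² sin²θ) = 0.077407 m.
v = −0.0163·222.1·0.99863·[1 + 0.0163·-0.05234/0.077407] = -3.5756 m/s.
|v| = 3.5756 m/s.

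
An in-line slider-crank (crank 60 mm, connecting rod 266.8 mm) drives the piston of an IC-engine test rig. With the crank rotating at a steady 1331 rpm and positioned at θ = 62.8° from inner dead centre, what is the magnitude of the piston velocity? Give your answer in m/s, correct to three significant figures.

8.22

ω = 2π·1331/60 = 139.4 rad/s
For an in-line slider-crank, x = r cosθ + √(L² − r² sin²θ), so v = −rω sinθ·[1 + r cosθ/√(L² − r² sin²θ)].
With r = 0.06 m, L = 0.2668 m, θ = 62.8°: √(L² − r² sin²θ) = 0.26141 m.
v = −0.06·139.4·0.88942·[1 + 0.06·0.45710/0.26141] = -8.2185 m/s.
|v| = 8.2185 m/s.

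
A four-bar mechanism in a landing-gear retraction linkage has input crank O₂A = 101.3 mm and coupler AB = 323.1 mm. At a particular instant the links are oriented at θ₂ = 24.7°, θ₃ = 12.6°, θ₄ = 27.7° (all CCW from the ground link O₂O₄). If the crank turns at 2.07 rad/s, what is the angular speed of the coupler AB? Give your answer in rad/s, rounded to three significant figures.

0.130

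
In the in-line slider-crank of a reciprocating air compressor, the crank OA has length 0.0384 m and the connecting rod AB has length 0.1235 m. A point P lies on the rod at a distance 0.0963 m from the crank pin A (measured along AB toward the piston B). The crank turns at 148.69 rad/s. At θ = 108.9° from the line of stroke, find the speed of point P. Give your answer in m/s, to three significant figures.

4.97

ω = 148.7 rad/s.  Crank-pin speed |V_A| = rω = 5.7097 m/s, perpendicular to OA.
Rod angle: sinφ = −(r/L) sinθ ⇒ φ = -17.108°; ω_rod = −rω cosθ/√(L²−r²sin²θ) = +15.669 rad/s.
V_P = V_A + ω_rod × AP, with AP = 0.0963 m along the rod.
Components: V_Px = −rω sinθ − a·ω_rod·sinφ = -4.958 m/s;  V_Py = rω cosθ + a·ω_rod·cosφ = -0.40733 m/s.
|V_P| = √(V_Px² + V_Py²) = 4.9747 m/s.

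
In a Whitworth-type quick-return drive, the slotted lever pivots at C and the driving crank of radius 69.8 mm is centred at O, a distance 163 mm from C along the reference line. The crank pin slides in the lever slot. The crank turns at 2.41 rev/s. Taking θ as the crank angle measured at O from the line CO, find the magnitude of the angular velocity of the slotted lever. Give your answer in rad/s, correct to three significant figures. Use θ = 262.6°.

1.81

ω = 15.14 rad/s (from 2.41 rev/s).
Crank pin A relative to C: A = (d + r cosθ, r sinθ); lever angle φ = atan2(r sinθ, d + r cosθ).
Differentiating tanφ: φ̇ = rω(d cosθ + r)/(d² + r² + 2dr cosθ).
d² + r² + 2dr cosθ = |CA|² = 0.0285103 m²;  d cosθ + r = +0.048806 m.
|ω_lever| = |0.0698·15.14·+0.048806| / 0.0285103 = 1.8094 rad/s.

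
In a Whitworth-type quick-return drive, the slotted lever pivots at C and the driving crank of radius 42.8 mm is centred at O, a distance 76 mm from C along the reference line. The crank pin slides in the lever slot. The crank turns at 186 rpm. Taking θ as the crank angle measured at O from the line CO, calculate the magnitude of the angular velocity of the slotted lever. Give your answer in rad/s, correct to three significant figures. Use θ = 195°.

19.3

ω = 19.48 rad/s (from 186 rpm).
Crank pin A relative to C: A = (d + r cosθ, r sinθ); lever angle φ = atan2(r sinθ, d + r cosθ).
Differentiating tanφ: φ̇ = rω(d cosθ + r)/(d² + r² + 2dr cosθ).
d² + r² + 2dr cosθ = |CA|² = 0.00132391 m²;  d cosθ + r = -0.03061 m.
|ω_lever| = |0.0428·19.48·-0.03061| / 0.00132391 = 19.275 rad/s.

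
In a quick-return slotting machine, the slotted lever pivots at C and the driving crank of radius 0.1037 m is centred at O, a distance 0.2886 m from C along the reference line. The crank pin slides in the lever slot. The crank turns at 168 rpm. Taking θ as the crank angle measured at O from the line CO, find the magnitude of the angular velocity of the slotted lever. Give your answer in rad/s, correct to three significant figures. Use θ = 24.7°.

ω = 17.59 rad/s (from 168 rpm).
Crank pin A relative to C: A = (d + r cosθ, r sinθ); lever angle φ = atan2(r sinθ, d + r cosθ).
Differentiating tanφ: φ̇ = rω(d cosθ + r)/(d² + r² + 2dr cosθ).
d² + r² + 2dr cosθ = |CA|² = 0.148423 m²;  d cosθ + r = +0.3659 m.
|ω_lever| = |0.1037·17.59·+0.3659| / 0.148423 = 4.4975 rad/s.

4.50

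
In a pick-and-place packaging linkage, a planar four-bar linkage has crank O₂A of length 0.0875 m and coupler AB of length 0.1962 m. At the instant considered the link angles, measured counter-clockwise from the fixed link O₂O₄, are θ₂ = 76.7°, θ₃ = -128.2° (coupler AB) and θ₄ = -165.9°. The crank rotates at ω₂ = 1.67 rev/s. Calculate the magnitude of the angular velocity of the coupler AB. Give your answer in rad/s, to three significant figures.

6.79

ω₂ = 10.49 rad/s (from 1.67 rev/s).
Differentiating the loop-closure r₂e^{iθ₂}+r₃e^{iθ₃}=r₁+r₄e^{iθ₄} gives r₂ω₂e^{iθ₂}+r₃ω₃e^{iθ₃}=r₄ω₄e^{iθ₄}.
Eliminating the other unknown: ω₃ = r₂ω₂ sin(θ₄−θ₂) / [r₃ sin(θ₃−θ₄)].
Numerator sine = +0.88782; denominator sine = +0.61153.
Result = 0.0875·10.49·(+0.88782) / (0.1962·(+0.61153)) = +6.7938 rad/s; magnitude 6.7938 rad/s.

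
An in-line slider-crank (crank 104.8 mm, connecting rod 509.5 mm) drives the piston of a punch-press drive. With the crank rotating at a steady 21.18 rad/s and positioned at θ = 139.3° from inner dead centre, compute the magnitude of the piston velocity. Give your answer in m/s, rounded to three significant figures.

1.22

ω = 21.18 rad/s
For an in-line slider-crank, x = r cosθ + √(L² − r² sin²θ), so v = −rω sinθ·[1 + r cosθ/√(L² − r² sin²θ)].
With r = 0.1048 m, L = 0.5095 m, θ = 139.3°: √(L² − r² sin²θ) = 0.5049 m.
v = −0.1048·21.18·0.65210·[1 + 0.1048·-0.75813/0.5049] = -1.2197 m/s.
|v| = 1.2197 m/s.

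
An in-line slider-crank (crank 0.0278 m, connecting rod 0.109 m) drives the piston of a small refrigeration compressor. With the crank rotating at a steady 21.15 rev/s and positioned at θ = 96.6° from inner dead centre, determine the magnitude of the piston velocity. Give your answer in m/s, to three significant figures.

3.56

ω = 2π·21.1 = 132.9 rad/s
For an in-line slider-crank, x = r cosθ + √(L² − r² sin²θ), so v = −rω sinθ·[1 + r cosθ/√(L² − r² sin²θ)].
With r = 0.0278 m, L = 0.109 m, θ = 96.6°: √(L² − r² sin²θ) = 0.10544 m.
v = −0.0278·132.9·0.99337·[1 + 0.0278·-0.11494/0.10544] = -3.5586 m/s.
|v| = 3.5586 m/s.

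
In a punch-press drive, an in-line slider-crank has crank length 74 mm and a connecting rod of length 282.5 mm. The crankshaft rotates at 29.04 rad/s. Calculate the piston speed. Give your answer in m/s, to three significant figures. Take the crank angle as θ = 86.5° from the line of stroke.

2.18

ω = 29.04 rad/s
For an in-line slider-crank, x = r cosθ + √(L² − r² sin²θ), so v = −rω sinθ·[1 + r cosθ/√(L² − r² sin²θ)].
With r = 0.074 m, L = 0.2825 m, θ = 86.5°: √(L² − r² sin²θ) = 0.27267 m.
v = −0.074·29.04·0.99813·[1 + 0.074·0.06105/0.27267] = -2.1805 m/s.
|v| = 2.1805 m/s.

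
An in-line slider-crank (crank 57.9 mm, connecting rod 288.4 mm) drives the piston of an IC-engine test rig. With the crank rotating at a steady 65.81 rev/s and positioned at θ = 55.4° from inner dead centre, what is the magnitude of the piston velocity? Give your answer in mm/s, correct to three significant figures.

22000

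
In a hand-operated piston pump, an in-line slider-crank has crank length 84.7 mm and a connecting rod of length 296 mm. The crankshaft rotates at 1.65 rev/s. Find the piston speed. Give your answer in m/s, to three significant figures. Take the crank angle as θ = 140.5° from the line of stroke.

ω = 2π·1.65 = 10.37 rad/s
For an in-line slider-crank, x = r cosθ + √(L² − r² sin²θ), so v = −rω sinθ·[1 + r cosθ/√(L² − r² sin²θ)].
With r = 0.0847 m, L = 0.296 m, θ = 140.5°: √(L² − r² sin²θ) = 0.29106 m.
v = −0.0847·10.37·0.63608·[1 + 0.0847·-0.77162/0.29106] = -0.43312 m/s.
|v| = 0.43312 m/s.

0.433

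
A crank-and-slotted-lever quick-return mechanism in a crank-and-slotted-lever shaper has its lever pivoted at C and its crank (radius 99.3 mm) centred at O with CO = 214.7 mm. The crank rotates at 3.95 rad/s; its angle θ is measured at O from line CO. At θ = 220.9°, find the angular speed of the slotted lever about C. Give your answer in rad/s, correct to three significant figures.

1.04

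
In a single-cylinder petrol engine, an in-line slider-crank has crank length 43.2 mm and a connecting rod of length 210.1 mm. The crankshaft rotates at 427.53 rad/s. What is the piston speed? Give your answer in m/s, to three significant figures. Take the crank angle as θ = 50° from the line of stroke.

ω = 427.5 rad/s
For an in-line slider-crank, x = r cosθ + √(L² − r² sin²θ), so v = −rω sinθ·[1 + r cosθ/√(L² − r² sin²θ)].
With r = 0.0432 m, L = 0.2101 m, θ = 50°: √(L² − r² sin²θ) = 0.20748 m.
v = −0.0432·427.5·0.76604·[1 + 0.0432·0.64279/0.20748] = -16.042 m/s.
|v| = 16.042 m/s.

16.0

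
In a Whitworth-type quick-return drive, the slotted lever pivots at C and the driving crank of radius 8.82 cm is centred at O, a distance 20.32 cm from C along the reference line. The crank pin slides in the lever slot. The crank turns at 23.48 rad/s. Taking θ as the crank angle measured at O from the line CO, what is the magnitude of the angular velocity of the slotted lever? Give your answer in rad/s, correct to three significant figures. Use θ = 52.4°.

6.19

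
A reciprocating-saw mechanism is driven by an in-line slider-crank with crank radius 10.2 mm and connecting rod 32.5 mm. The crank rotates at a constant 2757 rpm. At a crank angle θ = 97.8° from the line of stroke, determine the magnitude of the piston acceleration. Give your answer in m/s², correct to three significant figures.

385

ω = 2π·2757/60 = 288.7 rad/s
x(θ) = r cosθ + √(L² − r² sin²θ); with ω constant, a = ω²·d²x/dθ².
d²x/dθ² = −r cosθ − r²(cos2θ)/√u − r⁴ sin²2θ/(4u^{3/2}),  u = L² − r² sin²θ = 0.000954126 m².
Substituting r = 0.0102 m, L = 0.0325 m, θ = 97.8°: d²x/dθ² = +0.0046218 m.
a = ω²·d²x/dθ² = (288.7)²·(+0.0046218) = +385.25 m/s²;  |a| = 385.25 m/s².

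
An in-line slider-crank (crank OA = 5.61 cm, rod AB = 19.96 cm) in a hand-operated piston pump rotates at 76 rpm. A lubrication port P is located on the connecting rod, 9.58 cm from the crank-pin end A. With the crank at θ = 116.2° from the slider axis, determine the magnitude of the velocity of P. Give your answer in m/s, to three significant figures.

0.390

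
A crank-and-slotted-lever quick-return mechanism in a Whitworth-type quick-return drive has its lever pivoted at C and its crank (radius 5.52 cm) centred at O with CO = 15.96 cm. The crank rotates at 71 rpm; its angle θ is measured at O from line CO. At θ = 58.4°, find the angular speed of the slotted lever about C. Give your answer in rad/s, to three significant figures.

1.51

ω = 7.435 rad/s (from 71 rpm).
Crank pin A relative to C: A = (d + r cosθ, r sinθ); lever angle φ = atan2(r sinθ, d + r cosθ).
Differentiating tanφ: φ̇ = rω(d cosθ + r)/(d² + r² + 2dr cosθ).
d² + r² + 2dr cosθ = |CA|² = 0.0377517 m²;  d cosθ + r = +0.13883 m.
|ω_lever| = |0.0552·7.435·+0.13883| / 0.0377517 = 1.5093 rad/s.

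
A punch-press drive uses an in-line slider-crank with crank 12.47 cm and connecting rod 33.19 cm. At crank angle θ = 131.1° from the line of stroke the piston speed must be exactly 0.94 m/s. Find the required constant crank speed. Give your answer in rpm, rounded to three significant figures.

129

For an in-line slider-crank, |v_piston| = rω|sinθ|·[1 + r cosθ/√(L² − r² sin²θ)].
With r = 0.1247 m, L = 0.3319 m, θ = 131.1°: the bracketed kinematic factor |dx/dθ| = 0.06977 m.
ω = v/|dx/dθ| = 0.94/0.06977 = 13.473 rad/s.
N = 60ω/(2π) = 128.66 rpm.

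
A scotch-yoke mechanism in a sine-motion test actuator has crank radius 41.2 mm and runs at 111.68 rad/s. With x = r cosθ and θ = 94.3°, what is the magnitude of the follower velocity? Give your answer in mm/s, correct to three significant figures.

ω = 111.7 rad/s
x = r cosθ ⇒ ẋ = −rω sinθ.
|v| = rω|sinθ| = 0.0412·111.7·|sin 94.3°| = 4.5883 m/s = 4588.3 mm/s.

4590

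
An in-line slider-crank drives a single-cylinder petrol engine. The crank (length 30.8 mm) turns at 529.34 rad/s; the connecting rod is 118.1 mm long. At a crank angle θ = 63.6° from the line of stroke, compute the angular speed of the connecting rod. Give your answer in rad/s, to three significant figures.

63.1

ω = 529.3 rad/s
The rod makes angle φ with the slider axis where L sinφ = r sinθ; differentiating, L cosφ·φ̇ = r ω cosθ.
L cosφ = √(L² − r² sin²θ) = 0.11483 m.
|ω_rod| = r ω |cosθ| / √(L² − r² sin²θ) = 0.0308·529.3·0.44464/0.11483 = 63.128 rad/s.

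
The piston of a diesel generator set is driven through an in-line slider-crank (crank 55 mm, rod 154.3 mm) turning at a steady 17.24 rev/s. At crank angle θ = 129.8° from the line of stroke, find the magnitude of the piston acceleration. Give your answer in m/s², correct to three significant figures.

448

ω = 2π·17.2 = 108.3 rad/s
x(θ) = r cosθ + √(L² − r² sin²θ); with ω constant, a = ω²·d²x/dθ².
d²x/dθ² = −r cosθ − r²(cos2θ)/√u − r⁴ sin²2θ/(4u^{3/2}),  u = L² − r² sin²θ = 0.022023 m².
Substituting r = 0.055 m, L = 0.1543 m, θ = 129.8°: d²x/dθ² = +0.038209 m.
a = ω²·d²x/dθ² = (108.3)²·(+0.038209) = +448.33 m/s²;  |a| = 448.33 m/s².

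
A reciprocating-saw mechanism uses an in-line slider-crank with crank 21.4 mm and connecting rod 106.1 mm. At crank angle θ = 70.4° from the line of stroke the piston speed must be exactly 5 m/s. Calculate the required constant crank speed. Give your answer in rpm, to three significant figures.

For an in-line slider-crank, |v_piston| = rω|sinθ|·[1 + r cosθ/√(L² − r² sin²θ)].
With r = 0.0214 m, L = 0.1061 m, θ = 70.4°: the bracketed kinematic factor |dx/dθ| = 0.021549 m.
ω = v/|dx/dθ| = 5/0.021549 = 232.03 rad/s.
N = 60ω/(2π) = 2215.7 rpm.

2220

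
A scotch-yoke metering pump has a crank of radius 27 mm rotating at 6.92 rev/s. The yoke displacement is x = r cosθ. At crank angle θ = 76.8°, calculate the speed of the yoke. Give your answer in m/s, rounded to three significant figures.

1.14

ω = 43.48 rad/s (from 6.92 rev/s).
x = r cosθ ⇒ ẋ = −rω sinθ.
|v| = rω|sinθ| = 0.027·43.48·|sin 76.8°| = 1.1429 m/s.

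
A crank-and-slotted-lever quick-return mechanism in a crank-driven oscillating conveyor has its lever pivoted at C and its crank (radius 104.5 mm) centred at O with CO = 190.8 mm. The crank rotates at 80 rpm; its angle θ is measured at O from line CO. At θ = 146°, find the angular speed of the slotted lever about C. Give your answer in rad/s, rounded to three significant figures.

ω = 8.378 rad/s (from 80 rpm).
Crank pin A relative to C: A = (d + r cosθ, r sinθ); lever angle φ = atan2(r sinθ, d + r cosθ).
Differentiating tanφ: φ̇ = rω(d cosθ + r)/(d² + r² + 2dr cosθ).
d² + r² + 2dr cosθ = |CA|² = 0.0142652 m²;  d cosθ + r = -0.05368 m.
|ω_lever| = |0.1045·8.378·-0.05368| / 0.0142652 = 3.2944 rad/s.

3.29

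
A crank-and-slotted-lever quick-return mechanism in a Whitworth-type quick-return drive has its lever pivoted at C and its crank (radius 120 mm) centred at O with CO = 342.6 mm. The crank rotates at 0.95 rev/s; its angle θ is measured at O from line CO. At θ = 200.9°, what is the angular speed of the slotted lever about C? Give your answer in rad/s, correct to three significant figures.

2.61

ω = 5.969 rad/s (from 0.95 rev/s).
Crank pin A relative to C: A = (d + r cosθ, r sinθ); lever angle φ = atan2(r sinθ, d + r cosθ).
Differentiating tanφ: φ̇ = rω(d cosθ + r)/(d² + r² + 2dr cosθ).
d² + r² + 2dr cosθ = |CA|² = 0.0549607 m²;  d cosθ + r = -0.20006 m.
|ω_lever| = |0.12·5.969·-0.20006| / 0.0549607 = 2.6073 rad/s.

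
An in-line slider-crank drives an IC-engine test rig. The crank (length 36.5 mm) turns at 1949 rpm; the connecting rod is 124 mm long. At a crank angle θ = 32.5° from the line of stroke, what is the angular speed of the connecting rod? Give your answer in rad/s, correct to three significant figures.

ω = 204.1 rad/s (converted from 1949 rpm).
The rod makes angle φ with the slider axis where L sinφ = r sinθ; differentiating, L cosφ·φ̇ = r ω cosθ.
L cosφ = √(L² − r² sin²θ) = 0.12244 m.
|ω_rod| = r ω |cosθ| / √(L² − r² sin²θ) = 0.0365·204.1·0.84339/0.12244 = 51.315 rad/s.

51.3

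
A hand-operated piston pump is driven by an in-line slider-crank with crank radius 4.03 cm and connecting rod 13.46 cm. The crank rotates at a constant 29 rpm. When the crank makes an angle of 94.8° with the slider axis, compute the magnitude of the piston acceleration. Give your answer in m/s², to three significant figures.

0.146

ω = 2π·29/60 = 3.037 rad/s
x(θ) = r cosθ + √(L² − r² sin²θ); with ω constant, a = ω²·d²x/dθ².
d²x/dθ² = −r cosθ − r²(cos2θ)/√u − r⁴ sin²2θ/(4u^{3/2}),  u = L² − r² sin²θ = 0.0165044 m².
Substituting r = 0.0403 m, L = 0.1346 m, θ = 94.8°: d²x/dθ² = +0.015828 m.
a = ω²·d²x/dθ² = (3.037)²·(+0.015828) = +0.14598 m/s²;  |a| = 0.14598 m/s².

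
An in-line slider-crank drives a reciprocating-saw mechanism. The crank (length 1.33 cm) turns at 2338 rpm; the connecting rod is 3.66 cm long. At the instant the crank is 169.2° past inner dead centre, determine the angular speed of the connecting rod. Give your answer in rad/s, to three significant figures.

ω = 244.8 rad/s (converted from 2338 rpm).
The rod makes angle φ with the slider axis where L sinφ = r sinθ; differentiating, L cosφ·φ̇ = r ω cosθ.
L cosφ = √(L² − r² sin²θ) = 0.036515 m.
|ω_rod| = r ω |cosθ| / √(L² − r² sin²θ) = 0.0133·244.8·0.98229/0.036515 = 87.597 rad/s.

87.6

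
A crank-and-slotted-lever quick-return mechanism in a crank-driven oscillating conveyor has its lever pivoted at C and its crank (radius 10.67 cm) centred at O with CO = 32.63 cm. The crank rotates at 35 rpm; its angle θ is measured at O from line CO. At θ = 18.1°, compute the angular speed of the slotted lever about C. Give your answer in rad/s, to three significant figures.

0.886

ω = 3.665 rad/s (from 35 rpm).
Crank pin A relative to C: A = (d + r cosθ, r sinθ); lever angle φ = atan2(r sinθ, d + r cosθ).
Differentiating tanφ: φ̇ = rω(d cosθ + r)/(d² + r² + 2dr cosθ).
d² + r² + 2dr cosθ = |CA|² = 0.184043 m²;  d cosθ + r = +0.41685 m.
|ω_lever| = |0.1067·3.665·+0.41685| / 0.184043 = 0.88578 rad/s.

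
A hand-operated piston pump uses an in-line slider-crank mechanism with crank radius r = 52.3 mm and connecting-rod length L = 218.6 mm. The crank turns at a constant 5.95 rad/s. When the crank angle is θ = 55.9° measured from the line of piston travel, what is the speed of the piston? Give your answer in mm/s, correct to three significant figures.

293

ω = 5.95 rad/s
For an in-line slider-crank, x = r cosθ + √(L² − r² sin²θ), so v = −rω sinθ·[1 + r cosθ/√(L² − r² sin²θ)].
With r = 0.0523 m, L = 0.2186 m, θ = 55.9°: √(L² − r² sin²θ) = 0.21427 m.
v = −0.0523·5.95·0.82806·[1 + 0.0523·0.56064/0.21427] = -0.29294 m/s.
|v| = 0.29294 m/s = 292.94 mm/s.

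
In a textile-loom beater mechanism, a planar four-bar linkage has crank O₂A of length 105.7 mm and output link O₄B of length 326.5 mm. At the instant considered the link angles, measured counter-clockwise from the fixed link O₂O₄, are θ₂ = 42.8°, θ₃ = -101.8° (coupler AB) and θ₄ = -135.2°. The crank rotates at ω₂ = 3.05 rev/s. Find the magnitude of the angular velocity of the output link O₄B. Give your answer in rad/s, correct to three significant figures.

6.53

ω₂ = 19.16 rad/s (from 3.05 rev/s).
Differentiating the loop-closure r₂e^{iθ₂}+r₃e^{iθ₃}=r₁+r₄e^{iθ₄} gives r₂ω₂e^{iθ₂}+r₃ω₃e^{iθ₃}=r₄ω₄e^{iθ₄}.
Eliminating the other unknown: ω₄ = r₂ω₂ sin(θ₂−θ₃) / [r₄ sin(θ₄−θ₃)].
Numerator sine = +0.57928; denominator sine = -0.55048.
Result = 0.1057·19.16·(+0.57928) / (0.3265·(-0.55048)) = -6.5286 rad/s; magnitude 6.5286 rad/s.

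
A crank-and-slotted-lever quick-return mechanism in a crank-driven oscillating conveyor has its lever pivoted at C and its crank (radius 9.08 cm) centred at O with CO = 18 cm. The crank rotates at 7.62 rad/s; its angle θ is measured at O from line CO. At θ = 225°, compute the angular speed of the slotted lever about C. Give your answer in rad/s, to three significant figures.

1.44

ω = 7.62 rad/s
Crank pin A relative to C: A = (d + r cosθ, r sinθ); lever angle φ = atan2(r sinθ, d + r cosθ).
Differentiating tanφ: φ̇ = rω(d cosθ + r)/(d² + r² + 2dr cosθ).
d² + r² + 2dr cosθ = |CA|² = 0.0175307 m²;  d cosθ + r = -0.036479 m.
|ω_lever| = |0.0908·7.62·-0.036479| / 0.0175307 = 1.4397 rad/s.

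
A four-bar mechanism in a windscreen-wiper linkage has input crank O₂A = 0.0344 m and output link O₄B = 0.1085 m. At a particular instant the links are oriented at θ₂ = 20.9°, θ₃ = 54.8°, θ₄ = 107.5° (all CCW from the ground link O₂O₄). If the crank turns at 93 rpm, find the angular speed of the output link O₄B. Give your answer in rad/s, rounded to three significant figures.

2.16

ω₂ = 9.739 rad/s (from 93 rpm).
Differentiating the loop-closure r₂e^{iθ₂}+r₃e^{iθ₃}=r₁+r₄e^{iθ₄} gives r₂ω₂e^{iθ₂}+r₃ω₃e^{iθ₃}=r₄ω₄e^{iθ₄}.
Eliminating the other unknown: ω₄ = r₂ω₂ sin(θ₂−θ₃) / [r₄ sin(θ₄−θ₃)].
Numerator sine = -0.55775; denominator sine = +0.79547.
Result = 0.0344·9.739·(-0.55775) / (0.1085·(+0.79547)) = -2.165 rad/s; magnitude 2.165 rad/s.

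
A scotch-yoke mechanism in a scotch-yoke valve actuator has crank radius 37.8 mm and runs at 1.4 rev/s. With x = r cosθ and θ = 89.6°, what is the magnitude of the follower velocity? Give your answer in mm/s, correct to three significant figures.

332

ω = 8.796 rad/s (from 1.4 rev/s).
x = r cosθ ⇒ ẋ = −rω sinθ.
|v| = rω|sinθ| = 0.0378·8.796·|sin 89.6°| = 0.3325 m/s = 332.5 mm/s.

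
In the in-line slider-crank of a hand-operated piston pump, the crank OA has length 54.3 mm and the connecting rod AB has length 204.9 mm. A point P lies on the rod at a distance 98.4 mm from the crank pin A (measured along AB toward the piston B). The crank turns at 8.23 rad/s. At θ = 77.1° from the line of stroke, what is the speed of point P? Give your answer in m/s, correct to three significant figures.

0.451

ω = 8.23 rad/s.  Crank-pin speed |V_A| = rω = 0.44689 m/s, perpendicular to OA.
Rod angle: sinφ = −(r/L) sinθ ⇒ φ = -14.970°; ω_rod = −rω cosθ/√(L²−r²sin²θ) = -0.50402 rad/s.
V_P = V_A + ω_rod × AP, with AP = 0.0984 m along the rod.
Components: V_Px = −rω sinθ − a·ω_rod·sinφ = -0.44842 m/s;  V_Py = rω cosθ + a·ω_rod·cosφ = +0.051856 m/s.
|V_P| = √(V_Px² + V_Py²) = 0.45141 m/s.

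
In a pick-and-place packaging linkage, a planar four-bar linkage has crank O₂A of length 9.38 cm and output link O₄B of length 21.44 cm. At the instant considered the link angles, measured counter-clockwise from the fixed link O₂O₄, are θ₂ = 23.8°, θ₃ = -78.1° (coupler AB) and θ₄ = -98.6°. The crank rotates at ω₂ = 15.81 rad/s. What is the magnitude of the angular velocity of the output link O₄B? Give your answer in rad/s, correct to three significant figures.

19.3

ω₂ = 15.81 rad/s
Differentiating the loop-closure r₂e^{iθ₂}+r₃e^{iθ₃}=r₁+r₄e^{iθ₄} gives r₂ω₂e^{iθ₂}+r₃ω₃e^{iθ₃}=r₄ω₄e^{iθ₄}.
Eliminating the other unknown: ω₄ = r₂ω₂ sin(θ₂−θ₃) / [r₄ sin(θ₄−θ₃)].
Numerator sine = +0.97851; denominator sine = -0.35021.
Result = 0.0938·15.81·(+0.97851) / (0.2144·(-0.35021)) = -19.326 rad/s; magnitude 19.326 rad/s.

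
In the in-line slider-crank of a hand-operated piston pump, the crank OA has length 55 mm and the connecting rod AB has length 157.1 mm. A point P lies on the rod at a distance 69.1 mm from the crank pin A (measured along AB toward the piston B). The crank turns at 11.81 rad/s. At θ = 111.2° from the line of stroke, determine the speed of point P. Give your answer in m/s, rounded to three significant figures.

0.585

ω = 11.81 rad/s.  Crank-pin speed |V_A| = rω = 0.64955 m/s, perpendicular to OA.
Rod angle: sinφ = −(r/L) sinθ ⇒ φ = -19.051°; ω_rod = −rω cosθ/√(L²−r²sin²θ) = +1.5818 rad/s.
V_P = V_A + ω_rod × AP, with AP = 0.0691 m along the rod.
Components: V_Px = −rω sinθ − a·ω_rod·sinφ = -0.56991 m/s;  V_Py = rω cosθ + a·ω_rod·cosφ = -0.13158 m/s.
|V_P| = √(V_Px² + V_Py²) = 0.58491 m/s.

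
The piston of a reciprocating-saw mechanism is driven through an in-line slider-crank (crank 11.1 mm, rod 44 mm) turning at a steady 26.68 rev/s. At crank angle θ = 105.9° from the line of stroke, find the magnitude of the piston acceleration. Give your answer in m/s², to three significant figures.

154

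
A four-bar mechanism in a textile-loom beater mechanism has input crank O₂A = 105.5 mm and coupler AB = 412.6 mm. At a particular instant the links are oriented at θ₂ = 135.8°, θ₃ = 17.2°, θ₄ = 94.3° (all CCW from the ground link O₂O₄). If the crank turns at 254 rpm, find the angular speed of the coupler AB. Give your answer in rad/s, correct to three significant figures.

ω₂ = 26.6 rad/s (from 254 rpm).
Differentiating the loop-closure r₂e^{iθ₂}+r₃e^{iθ₃}=r₁+r₄e^{iθ₄} gives r₂ω₂e^{iθ₂}+r₃ω₃e^{iθ₃}=r₄ω₄e^{iθ₄}.
Eliminating the other unknown: ω₃ = r₂ω₂ sin(θ₄−θ₂) / [r₃ sin(θ₃−θ₄)].
Numerator sine = -0.66262; denominator sine = -0.97476.
Result = 0.1055·26.6·(-0.66262) / (0.4126·(-0.97476)) = +4.6233 rad/s; magnitude 4.6233 rad/s.

4.62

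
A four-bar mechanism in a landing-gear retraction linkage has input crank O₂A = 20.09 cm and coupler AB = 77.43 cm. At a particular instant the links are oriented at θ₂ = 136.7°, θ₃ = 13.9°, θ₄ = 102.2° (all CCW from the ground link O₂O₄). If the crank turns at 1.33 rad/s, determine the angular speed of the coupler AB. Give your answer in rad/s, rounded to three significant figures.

0.196

ω₂ = 1.33 rad/s
Differentiating the loop-closure r₂e^{iθ₂}+r₃e^{iθ₃}=r₁+r₄e^{iθ₄} gives r₂ω₂e^{iθ₂}+r₃ω₃e^{iθ₃}=r₄ω₄e^{iθ₄}.
Eliminating the other unknown: ω₃ = r₂ω₂ sin(θ₄−θ₂) / [r₃ sin(θ₃−θ₄)].
Numerator sine = -0.56641; denominator sine = -0.99956.
Result = 0.2009·1.33·(-0.56641) / (0.7743·(-0.99956)) = +0.19554 rad/s; magnitude 0.19554 rad/s.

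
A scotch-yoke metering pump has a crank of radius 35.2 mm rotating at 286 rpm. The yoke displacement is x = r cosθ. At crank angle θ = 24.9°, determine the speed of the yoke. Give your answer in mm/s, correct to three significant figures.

ω = 29.95 rad/s (from 286 rpm).
x = r cosθ ⇒ ẋ = −rω sinθ.
|v| = rω|sinθ| = 0.0352·29.95·|sin 24.9°| = 0.44387 m/s = 443.87 mm/s.

444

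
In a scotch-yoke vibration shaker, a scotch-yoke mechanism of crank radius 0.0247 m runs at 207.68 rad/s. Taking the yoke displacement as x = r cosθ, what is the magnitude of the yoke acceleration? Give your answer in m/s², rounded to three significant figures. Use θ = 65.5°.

442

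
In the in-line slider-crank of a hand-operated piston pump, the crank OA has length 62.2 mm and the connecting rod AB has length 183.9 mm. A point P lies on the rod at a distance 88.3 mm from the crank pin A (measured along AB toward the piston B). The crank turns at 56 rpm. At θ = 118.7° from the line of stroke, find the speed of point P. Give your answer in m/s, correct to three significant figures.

0.308

ω = 5.864 rad/s.  Crank-pin speed |V_A| = rω = 0.36476 m/s, perpendicular to OA.
Rod angle: sinφ = −(r/L) sinθ ⇒ φ = -17.258°; ω_rod = −rω cosθ/√(L²−r²sin²θ) = +0.99741 rad/s.
V_P = V_A + ω_rod × AP, with AP = 0.0883 m along the rod.
Components: V_Px = −rω sinθ − a·ω_rod·sinφ = -0.29382 m/s;  V_Py = rω cosθ + a·ω_rod·cosφ = -0.09106 m/s.
|V_P| = √(V_Px² + V_Py²) = 0.30761 m/s.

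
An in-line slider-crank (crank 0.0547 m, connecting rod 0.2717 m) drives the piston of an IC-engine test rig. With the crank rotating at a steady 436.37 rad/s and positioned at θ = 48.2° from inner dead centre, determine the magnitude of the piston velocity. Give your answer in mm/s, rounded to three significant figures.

ω = 436.4 rad/s
For an in-line slider-crank, x = r cosθ + √(L² − r² sin²θ), so v = −rω sinθ·[1 + r cosθ/√(L² − r² sin²θ)].
With r = 0.0547 m, L = 0.2717 m, θ = 48.2°: √(L² − r² sin²θ) = 0.26862 m.
v = −0.0547·436.4·0.74548·[1 + 0.0547·0.66653/0.26862] = -20.209 m/s.
|v| = 20.209 m/s = 20209 mm/s.

20200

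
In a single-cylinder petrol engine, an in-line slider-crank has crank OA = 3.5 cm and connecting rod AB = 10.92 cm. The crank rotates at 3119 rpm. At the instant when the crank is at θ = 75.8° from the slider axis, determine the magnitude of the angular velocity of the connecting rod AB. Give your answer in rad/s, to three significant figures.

ω = 326.6 rad/s (converted from 3119 rpm).
The rod makes angle φ with the slider axis where L sinφ = r sinθ; differentiating, L cosφ·φ̇ = r ω cosθ.
L cosφ = √(L² − r² sin²θ) = 0.10379 m.
|ω_rod| = r ω |cosθ| / √(L² − r² sin²θ) = 0.035·326.6·0.24531/0.10379 = 27.018 rad/s.

27.0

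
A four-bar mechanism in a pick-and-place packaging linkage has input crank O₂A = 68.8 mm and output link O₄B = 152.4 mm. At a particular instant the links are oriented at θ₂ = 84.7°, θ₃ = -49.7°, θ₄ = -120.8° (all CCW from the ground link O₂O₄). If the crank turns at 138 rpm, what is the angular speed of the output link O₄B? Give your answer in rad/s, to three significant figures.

4.93

ω₂ = 14.45 rad/s (from 138 rpm).
Differentiating the loop-closure r₂e^{iθ₂}+r₃e^{iθ₃}=r₁+r₄e^{iθ₄} gives r₂ω₂e^{iθ₂}+r₃ω₃e^{iθ₃}=r₄ω₄e^{iθ₄}.
Eliminating the other unknown: ω₄ = r₂ω₂ sin(θ₂−θ₃) / [r₄ sin(θ₄−θ₃)].
Numerator sine = +0.71447; denominator sine = -0.94609.
Result = 0.0688·14.45·(+0.71447) / (0.1524·(-0.94609)) = -4.9268 rad/s; magnitude 4.9268 rad/s.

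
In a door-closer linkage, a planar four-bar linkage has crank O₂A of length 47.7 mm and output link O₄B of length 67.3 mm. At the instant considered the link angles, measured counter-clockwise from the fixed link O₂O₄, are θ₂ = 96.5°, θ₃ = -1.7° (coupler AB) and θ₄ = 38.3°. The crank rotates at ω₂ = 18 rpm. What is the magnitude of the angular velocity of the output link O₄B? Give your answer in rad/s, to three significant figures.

ω₂ = 1.885 rad/s (from 18 rpm).
Differentiating the loop-closure r₂e^{iθ₂}+r₃e^{iθ₃}=r₁+r₄e^{iθ₄} gives r₂ω₂e^{iθ₂}+r₃ω₃e^{iθ₃}=r₄ω₄e^{iθ₄}.
Eliminating the other unknown: ω₄ = r₂ω₂ sin(θ₂−θ₃) / [r₄ sin(θ₄−θ₃)].
Numerator sine = +0.98978; denominator sine = +0.64279.
Result = 0.0477·1.885·(+0.98978) / (0.0673·(+0.64279)) = +2.0572 rad/s; magnitude 2.0572 rad/s.

2.06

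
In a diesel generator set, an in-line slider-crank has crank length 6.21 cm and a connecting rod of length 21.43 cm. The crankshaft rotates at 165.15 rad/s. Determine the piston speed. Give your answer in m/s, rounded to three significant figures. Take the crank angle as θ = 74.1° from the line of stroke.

ω = 165.2 rad/s
For an in-line slider-crank, x = r cosθ + √(L² − r² sin²θ), so v = −rω sinθ·[1 + r cosθ/√(L² − r² sin²θ)].
With r = 0.0621 m, L = 0.2143 m, θ = 74.1°: √(L² − r² sin²θ) = 0.20581 m.
v = −0.0621·165.2·0.96174·[1 + 0.0621·0.27396/0.20581] = -10.679 m/s.
|v| = 10.679 m/s.

10.7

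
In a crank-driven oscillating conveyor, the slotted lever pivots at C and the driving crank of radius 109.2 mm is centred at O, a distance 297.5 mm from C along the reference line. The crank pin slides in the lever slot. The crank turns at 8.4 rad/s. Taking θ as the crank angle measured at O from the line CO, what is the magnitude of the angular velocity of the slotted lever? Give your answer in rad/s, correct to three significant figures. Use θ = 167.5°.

ω = 8.4 rad/s
Crank pin A relative to C: A = (d + r cosθ, r sinθ); lever angle φ = atan2(r sinθ, d + r cosθ).
Differentiating tanφ: φ̇ = rω(d cosθ + r)/(d² + r² + 2dr cosθ).
d² + r² + 2dr cosθ = |CA|² = 0.036997 m²;  d cosθ + r = -0.18125 m.
|ω_lever| = |0.1092·8.4·-0.18125| / 0.036997 = 4.4937 rad/s.

4.49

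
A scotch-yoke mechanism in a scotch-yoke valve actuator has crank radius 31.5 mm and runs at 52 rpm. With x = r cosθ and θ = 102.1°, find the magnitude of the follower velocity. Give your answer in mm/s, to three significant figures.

ω = 5.445 rad/s (from 52 rpm).
x = r cosθ ⇒ ẋ = −rω sinθ.
|v| = rω|sinθ| = 0.0315·5.445·|sin 102.1°| = 0.16772 m/s = 167.72 mm/s.

168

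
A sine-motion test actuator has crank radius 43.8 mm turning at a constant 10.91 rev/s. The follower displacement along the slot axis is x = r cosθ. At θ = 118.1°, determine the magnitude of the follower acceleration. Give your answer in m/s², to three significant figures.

ω = 68.55 rad/s (from 10.91 rev/s).
x = r cosθ ⇒ ẍ = −rω² cosθ (ω constant).
|a| = rω²|cosθ| = 0.0438·(68.55)²·|cos 118.1°| = 96.943 m/s².

96.9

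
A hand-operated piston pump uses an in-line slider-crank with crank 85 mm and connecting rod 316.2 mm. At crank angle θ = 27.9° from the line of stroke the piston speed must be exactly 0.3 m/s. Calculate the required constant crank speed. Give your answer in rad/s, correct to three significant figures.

6.09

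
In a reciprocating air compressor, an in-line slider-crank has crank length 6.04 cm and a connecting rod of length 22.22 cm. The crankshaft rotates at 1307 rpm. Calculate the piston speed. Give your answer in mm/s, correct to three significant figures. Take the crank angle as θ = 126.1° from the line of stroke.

ω = 2π·1307/60 = 136.9 rad/s
For an in-line slider-crank, x = r cosθ + √(L² − r² sin²θ), so v = −rω sinθ·[1 + r cosθ/√(L² − r² sin²θ)].
With r = 0.0604 m, L = 0.2222 m, θ = 126.1°: √(L² − r² sin²θ) = 0.21677 m.
v = −0.0604·136.9·0.80799·[1 + 0.0604·-0.58920/0.21677] = -5.583 m/s.
|v| = 5.583 m/s = 5583 mm/s.

5580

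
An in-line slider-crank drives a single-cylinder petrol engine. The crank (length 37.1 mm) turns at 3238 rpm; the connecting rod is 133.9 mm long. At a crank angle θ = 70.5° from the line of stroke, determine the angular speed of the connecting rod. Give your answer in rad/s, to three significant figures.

ω = 339.1 rad/s (converted from 3238 rpm).
The rod makes angle φ with the slider axis where L sinφ = r sinθ; differentiating, L cosφ·φ̇ = r ω cosθ.
L cosφ = √(L² − r² sin²θ) = 0.12925 m.
|ω_rod| = r ω |cosθ| / √(L² − r² sin²θ) = 0.0371·339.1·0.33381/0.12925 = 32.489 rad/s.

32.5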